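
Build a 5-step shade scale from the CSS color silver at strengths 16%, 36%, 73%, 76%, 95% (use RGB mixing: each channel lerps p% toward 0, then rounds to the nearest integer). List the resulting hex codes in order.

#a1a1a1, #7b7b7b, #343434, #2e2e2e, #0a0a0a

CSS silver is rgb(192, 192, 192).
16%: (192 − 30.72 = 161.28→161, 192 − 30.72 = 161.28→161, 192 − 30.72 = 161.28→161) → #a1a1a1
36%: (192 − 69.12 = 122.88→123, 192 − 69.12 = 122.88→123, 192 − 69.12 = 122.88→123) → #7b7b7b
73%: (192 − 140.16 = 51.84→52, 192 − 140.16 = 51.84→52, 192 − 140.16 = 51.84→52) → #343434
76%: (192 − 145.92 = 46.08→46, 192 − 145.92 = 46.08→46, 192 − 145.92 = 46.08→46) → #2e2e2e
95%: (192 − 182.4 = 9.6→10, 192 − 182.4 = 9.6→10, 192 − 182.4 = 9.6→10) → #0a0a0a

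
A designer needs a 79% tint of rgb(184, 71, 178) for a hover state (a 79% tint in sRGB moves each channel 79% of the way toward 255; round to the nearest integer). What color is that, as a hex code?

Lerp each channel 79% toward 255:
  R: 184 + 56.09 = 240.09 → 240
  G: 71 + 145.36 = 216.36 → 216
  B: 178 + 0.79×(255−178) = 178 + 60.83 = 238.83 → 239
rgb(240, 216, 239) = #F0D8EF.

#F0D8EF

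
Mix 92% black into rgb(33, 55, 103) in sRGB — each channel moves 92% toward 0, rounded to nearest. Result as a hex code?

Lerp each channel 92% toward 0:
  R: 33 − 30.36 = 2.64 → 3
  G: 55 + 0.92×(0−55) = 55 − 50.6 = 4.4 → 4
  B: 103 − 94.76 = 8.24 → 8
rgb(3, 4, 8) = #030408.

#030408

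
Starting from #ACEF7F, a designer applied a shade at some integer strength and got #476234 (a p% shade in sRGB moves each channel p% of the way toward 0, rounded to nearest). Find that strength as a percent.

#ACEF7F is rgb(172, 239, 127); #476234 is rgb(71, 98, 52).
On the G channel (widest range): 98 ≈ 239 + (p/100)(0 − 239), so p ≈ 100×(98 − 239)/(0 − 239) = -14100/-239 = 59.00.
p = 59 reproduces all three channels after rounding.

59%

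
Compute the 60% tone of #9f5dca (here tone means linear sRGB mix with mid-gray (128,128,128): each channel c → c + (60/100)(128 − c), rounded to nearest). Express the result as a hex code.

#9f5dca is rgb(159, 93, 202).
A 60% tone moves each channel 60% toward 128:
  R: 159 − 18.6 = 140.4 → 140
  G: 93 + 21 = 114 → 114
  B: 202 + 0.6×(128−202) = 202 − 44.4 = 157.6 → 158
rgb(140, 114, 158) = #8c729e.

#8c729e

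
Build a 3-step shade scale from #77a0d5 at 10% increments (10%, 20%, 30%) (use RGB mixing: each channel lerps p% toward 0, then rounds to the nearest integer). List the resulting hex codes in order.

#6b90c0, #5f80aa, #537095

#77a0d5 is rgb(119, 160, 213).
10%: (119 − 11.9 = 107.1→107, 160 − 16 = 144→144, 213 − 21.3 = 191.7→192) → #6b90c0
20%: (119 − 23.8 = 95.2→95, 160 − 32 = 128→128, 213 − 42.6 = 170.4→170) → #5f80aa
30%: (119 − 35.7 = 83.3→83, 160 − 48 = 112→112, 213 − 63.9 = 149.1→149) → #537095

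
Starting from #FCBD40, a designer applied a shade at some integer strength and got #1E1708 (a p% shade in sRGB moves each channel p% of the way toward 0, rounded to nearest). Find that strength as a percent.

#FCBD40 is rgb(252, 189, 64); #1E1708 is rgb(30, 23, 8).
On the R channel (widest range): 30 ≈ 252 + (p/100)(0 − 252), so p ≈ 100×(30 − 252)/(0 − 252) = -22200/-252 = 88.10.
p = 88 reproduces all three channels after rounding.

88%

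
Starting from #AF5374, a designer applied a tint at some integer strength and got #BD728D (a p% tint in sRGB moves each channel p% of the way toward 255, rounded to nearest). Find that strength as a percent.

18%

#AF5374 is rgb(175, 83, 116); #BD728D is rgb(189, 114, 141).
On the G channel (widest range): 114 ≈ 83 + (p/100)(255 − 83), so p ≈ 100×(114 − 83)/(255 − 83) = 3100/172 = 18.02.
p = 18 reproduces all three channels after rounding.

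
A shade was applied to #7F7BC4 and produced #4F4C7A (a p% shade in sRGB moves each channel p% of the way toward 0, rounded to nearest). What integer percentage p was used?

#7F7BC4 is rgb(127, 123, 196); #4F4C7A is rgb(79, 76, 122).
On the B channel (widest range): 122 ≈ 196 + (p/100)(0 − 196), so p ≈ 100×(122 − 196)/(0 − 196) = -7400/-196 = 37.76.
p = 38 reproduces all three channels after rounding.

38%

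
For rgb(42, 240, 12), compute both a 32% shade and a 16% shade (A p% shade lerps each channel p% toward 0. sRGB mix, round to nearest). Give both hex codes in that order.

#1DA308, #23CA0A

32% shade:
  R: 42 − 13.44 = 28.56 → 29
  G: 240 − 76.8 = 163.2 → 163
  B: 12 + 0.32×(0−12) = 12 − 3.84 = 8.16 → 8
  → #1DA308
16% shade:
  R: 42 + 0.16×(0−42) = 42 − 6.72 = 35.28 → 35
  G: 240 + 0.16×(0−240) = 240 − 38.4 = 201.6 → 202
  B: 12 + 0.16×(0−12) = 12 − 1.92 = 10.08 → 10
  → #23CA0A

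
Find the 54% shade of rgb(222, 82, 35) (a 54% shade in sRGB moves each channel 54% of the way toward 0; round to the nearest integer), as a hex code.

Lerp each channel 54% toward 0:
  R: 222 + 0.54×(0−222) = 222 − 119.88 = 102.12 → 102
  G: 82 + 0.54×(0−82) = 82 − 44.28 = 37.72 → 38
  B: 35 + 0.54×(0−35) = 35 − 18.9 = 16.1 → 16
rgb(102, 38, 16) = #662610.

#662610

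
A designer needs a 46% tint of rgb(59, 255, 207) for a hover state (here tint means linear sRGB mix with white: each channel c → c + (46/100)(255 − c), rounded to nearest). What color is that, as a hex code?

#95FFE5

Per channel, c → c + 0.46(255 − c):
  R: 59 + 0.46×(255−59) = 59 + 90.16 = 149.16 → 149
  G: 255 + 0.46×(255−255) = 255 + 0 = 255 → 255
  B: 207 + 0.46×(255−207) = 207 + 22.08 = 229.08 → 229
rgb(149, 255, 229) = #95FFE5.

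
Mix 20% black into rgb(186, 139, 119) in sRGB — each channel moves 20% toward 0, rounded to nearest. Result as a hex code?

Per channel, c → c + 0.2(0 − c):
  R: 186 − 37.2 = 148.8 → 149
  G: 139 + 0.2×(0−139) = 139 − 27.8 = 111.2 → 111
  B: 119 + 0.2×(0−119) = 119 − 23.8 = 95.2 → 95
rgb(149, 111, 95) = #956F5F.

#956F5F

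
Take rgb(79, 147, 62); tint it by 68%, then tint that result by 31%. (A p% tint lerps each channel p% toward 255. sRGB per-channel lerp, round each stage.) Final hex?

Lerp each channel 68% toward 255:
  R: 79 + 0.68×(255−79) = 79 + 119.68 = 198.68 → 199
  G: 147 + 0.68×(255−147) = 147 + 73.44 = 220.44 → 220
  B: 62 + 0.68×(255−62) = 62 + 131.24 = 193.24 → 193
After the tint: rgb(199, 220, 193) = #C7DCC1.
Lerp each channel 31% toward 255:
  R: 199 + 17.36 = 216.36 → 216
  G: 220 + 10.85 = 230.85 → 231
  B: 193 + 0.31×(255−193) = 193 + 19.22 = 212.22 → 212
rgb(216, 231, 212) = #D8E7D4.

#D8E7D4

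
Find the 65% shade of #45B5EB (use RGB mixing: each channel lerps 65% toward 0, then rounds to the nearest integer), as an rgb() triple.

rgb(24, 63, 82)

#45B5EB is rgb(69, 181, 235).
Lerp each channel 65% toward 0:
  R: 69 + 0.65×(0−69) = 69 − 44.85 = 24.15 → 24
  G: 181 + 0.65×(0−181) = 181 − 117.65 = 63.35 → 63
  B: 235 + 0.65×(0−235) = 235 − 152.75 = 82.25 → 82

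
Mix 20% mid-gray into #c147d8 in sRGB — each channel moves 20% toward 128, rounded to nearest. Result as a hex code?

#c147d8 is rgb(193, 71, 216).
Per channel, c → c + 0.2(128 − c):
  R: 193 + 0.2×(128−193) = 193 − 13 = 180 → 180
  G: 71 + 11.4 = 82.4 → 82
  B: 216 + 0.2×(128−216) = 216 − 17.6 = 198.4 → 198
rgb(180, 82, 198) = #b452c6.

#b452c6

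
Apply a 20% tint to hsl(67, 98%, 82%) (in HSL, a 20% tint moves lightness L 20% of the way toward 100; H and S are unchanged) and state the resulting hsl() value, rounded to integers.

hsl(67, 98%, 86%)

L moves 20% from 82 toward 100: 82 + 3.6 = 85.6 → 86.
H and S are unchanged.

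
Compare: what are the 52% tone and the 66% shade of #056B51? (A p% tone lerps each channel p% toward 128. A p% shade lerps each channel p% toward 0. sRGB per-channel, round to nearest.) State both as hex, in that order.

#056B51 is rgb(5, 107, 81).
52% tone:
  R: 5 + 63.96 = 68.96 → 69
  G: 107 + 10.92 = 117.92 → 118
  B: 81 + 24.44 = 105.44 → 105
  → #457669
66% shade:
  R: 5 − 3.3 = 1.7 → 2
  G: 107 + 0.66×(0−107) = 107 − 70.62 = 36.38 → 36
  B: 81 + 0.66×(0−81) = 81 − 53.46 = 27.54 → 28
  → #02241C

#457669, #02241C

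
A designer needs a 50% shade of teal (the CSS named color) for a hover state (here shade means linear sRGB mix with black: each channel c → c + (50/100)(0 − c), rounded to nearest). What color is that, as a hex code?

#004040

CSS teal is rgb(0, 128, 128).
Per channel, c → c + 0.5(0 − c):
  R: 0 + 0 = 0 → 0
  G: 128 − 64 = 64 → 64
  B: 128 + 0.5×(0−128) = 128 − 64 = 64 → 64
rgb(0, 64, 64) = #004040.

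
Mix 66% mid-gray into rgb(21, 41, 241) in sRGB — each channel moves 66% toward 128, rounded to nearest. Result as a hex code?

#5c62a6

A 66% tone moves each channel 66% toward 128:
  R: 21 + 70.62 = 91.62 → 92
  G: 41 + 0.66×(128−41) = 41 + 57.42 = 98.42 → 98
  B: 241 + 0.66×(128−241) = 241 − 74.58 = 166.42 → 166
rgb(92, 98, 166) = #5c62a6.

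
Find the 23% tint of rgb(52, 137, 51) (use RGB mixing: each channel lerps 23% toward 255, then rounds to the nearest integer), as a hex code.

A 23% tint moves each channel 23% toward 255:
  R: 52 + 0.23×(255−52) = 52 + 46.69 = 98.69 → 99
  G: 137 + 27.14 = 164.14 → 164
  B: 51 + 46.92 = 97.92 → 98
rgb(99, 164, 98) = #63A462.

#63A462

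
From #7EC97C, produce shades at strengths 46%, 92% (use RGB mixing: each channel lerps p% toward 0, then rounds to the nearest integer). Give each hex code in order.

#446D43, #0A100A

#7EC97C is rgb(126, 201, 124).
46%: (126 − 57.96 = 68.04→68, 201 − 92.46 = 108.54→109, 124 − 57.04 = 66.96→67) → #446D43
92%: (126 − 115.92 = 10.08→10, 201 − 184.92 = 16.08→16, 124 − 114.08 = 9.92→10) → #0A100A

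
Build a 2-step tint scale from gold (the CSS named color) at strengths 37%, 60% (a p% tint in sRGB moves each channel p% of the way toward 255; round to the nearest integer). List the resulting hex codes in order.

#FFE65E, #FFEF99

CSS gold is rgb(255, 215, 0).
37%: (255→255, 215 + 14.8 = 229.8→230, 0 + 94.35 = 94.35→94) → #FFE65E
60%: (255→255, 215 + 24 = 239→239, 0 + 153 = 153→153) → #FFEF99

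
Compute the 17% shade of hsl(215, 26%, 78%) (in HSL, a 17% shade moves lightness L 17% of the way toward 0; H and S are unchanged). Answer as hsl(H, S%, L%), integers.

hsl(215, 26%, 65%)

L moves 17% from 78 toward 0: 78 − 13.26 = 64.74 → 65.
H and S are unchanged.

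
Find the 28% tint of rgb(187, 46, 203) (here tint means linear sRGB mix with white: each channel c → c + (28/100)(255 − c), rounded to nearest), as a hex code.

#CE69DA

Per channel, c → c + 0.28(255 − c):
  R: 187 + 0.28×(255−187) = 187 + 19.04 = 206.04 → 206
  G: 46 + 0.28×(255−46) = 46 + 58.52 = 104.52 → 105
  B: 203 + 0.28×(255−203) = 203 + 14.56 = 217.56 → 218
rgb(206, 105, 218) = #CE69DA.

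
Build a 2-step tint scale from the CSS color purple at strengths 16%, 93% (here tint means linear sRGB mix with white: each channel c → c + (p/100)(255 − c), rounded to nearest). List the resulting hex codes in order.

CSS purple is rgb(128, 0, 128).
16%: (128 + 20.32 = 148.32→148, 0 + 40.8 = 40.8→41, 128 + 20.32 = 148.32→148) → #942994
93%: (128 + 118.11 = 246.11→246, 0 + 237.15 = 237.15→237, 128 + 118.11 = 246.11→246) → #F6EDF6

#942994, #F6EDF6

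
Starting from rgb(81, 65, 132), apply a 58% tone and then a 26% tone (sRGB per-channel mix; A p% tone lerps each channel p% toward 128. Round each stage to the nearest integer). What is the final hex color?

Lerp each channel 58% toward 128:
  R: 81 + 27.26 = 108.26 → 108
  G: 65 + 36.54 = 101.54 → 102
  B: 132 + 0.58×(128−132) = 132 − 2.32 = 129.68 → 130
After the tone: rgb(108, 102, 130) = #6C6682.
Per channel, c → c + 0.26(128 − c):
  R: 108 + 5.2 = 113.2 → 113
  G: 102 + 0.26×(128−102) = 102 + 6.76 = 108.76 → 109
  B: 130 − 0.52 = 129.48 → 129
rgb(113, 109, 129) = #716D81.

#716D81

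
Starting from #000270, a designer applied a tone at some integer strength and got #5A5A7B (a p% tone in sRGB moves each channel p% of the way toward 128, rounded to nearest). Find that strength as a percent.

#000270 is rgb(0, 2, 112); #5A5A7B is rgb(90, 90, 123).
On the R channel (widest range): 90 ≈ 0 + (p/100)(128 − 0), so p ≈ 100×(90 − 0)/(128 − 0) = 9000/128 = 70.31.
p = 70 reproduces all three channels after rounding.

70%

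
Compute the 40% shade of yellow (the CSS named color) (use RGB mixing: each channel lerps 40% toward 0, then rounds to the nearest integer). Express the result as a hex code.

CSS yellow is rgb(255, 255, 0).
Per channel, c → c + 0.4(0 − c):
  R: 255 − 102 = 153 → 153
  G: 255 + 0.4×(0−255) = 255 − 102 = 153 → 153
  B: 0 + 0.4×(0−0) = 0 + 0 = 0 → 0
rgb(153, 153, 0) = #999900.

#999900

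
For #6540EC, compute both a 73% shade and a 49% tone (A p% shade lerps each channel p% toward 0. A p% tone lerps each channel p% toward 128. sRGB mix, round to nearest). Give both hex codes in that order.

#6540EC is rgb(101, 64, 236).
73% shade:
  R: 101 − 73.73 = 27.27 → 27
  G: 64 + 0.73×(0−64) = 64 − 46.72 = 17.28 → 17
  B: 236 + 0.73×(0−236) = 236 − 172.28 = 63.72 → 64
  → #1B1140
49% tone:
  R: 101 + 13.23 = 114.23 → 114
  G: 64 + 0.49×(128−64) = 64 + 31.36 = 95.36 → 95
  B: 236 − 52.92 = 183.08 → 183
  → #725FB7

#1B1140, #725FB7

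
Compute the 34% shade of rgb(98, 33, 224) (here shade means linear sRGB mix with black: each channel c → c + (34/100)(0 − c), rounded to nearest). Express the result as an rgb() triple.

Per channel, c → c + 0.34(0 − c):
  R: 98 + 0.34×(0−98) = 98 − 33.32 = 64.68 → 65
  G: 33 − 11.22 = 21.78 → 22
  B: 224 + 0.34×(0−224) = 224 − 76.16 = 147.84 → 148

rgb(65, 22, 148)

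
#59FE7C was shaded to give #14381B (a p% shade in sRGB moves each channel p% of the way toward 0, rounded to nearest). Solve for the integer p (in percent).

78%

#59FE7C is rgb(89, 254, 124); #14381B is rgb(20, 56, 27).
On the G channel (widest range): 56 ≈ 254 + (p/100)(0 − 254), so p ≈ 100×(56 − 254)/(0 − 254) = -19800/-254 = 77.95.
p = 78 reproduces all three channels after rounding.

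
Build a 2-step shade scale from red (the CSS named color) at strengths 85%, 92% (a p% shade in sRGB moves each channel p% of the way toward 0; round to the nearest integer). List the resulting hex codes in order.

#260000, #140000

CSS red is rgb(255, 0, 0).
85%: (255 − 216.75 = 38.25→38, 0→0, 0→0) → #260000
92%: (255 − 234.6 = 20.4→20, 0→0, 0→0) → #140000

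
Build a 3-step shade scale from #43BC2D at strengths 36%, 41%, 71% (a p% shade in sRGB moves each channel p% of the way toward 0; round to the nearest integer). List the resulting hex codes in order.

#2B781D, #286F1B, #13370D

#43BC2D is rgb(67, 188, 45).
36%: (67 − 24.12 = 42.88→43, 188 − 67.68 = 120.32→120, 45 − 16.2 = 28.8→29) → #2B781D
41%: (67 − 27.47 = 39.53→40, 188 − 77.08 = 110.92→111, 45 − 18.45 = 26.55→27) → #286F1B
71%: (67 − 47.57 = 19.43→19, 188 − 133.48 = 54.52→55, 45 − 31.95 = 13.05→13) → #13370D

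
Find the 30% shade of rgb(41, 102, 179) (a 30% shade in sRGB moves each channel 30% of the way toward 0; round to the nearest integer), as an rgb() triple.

rgb(29, 71, 125)

Per channel, c → c + 0.3(0 − c):
  R: 41 − 12.3 = 28.7 → 29
  G: 102 + 0.3×(0−102) = 102 − 30.6 = 71.4 → 71
  B: 179 − 53.7 = 125.3 → 125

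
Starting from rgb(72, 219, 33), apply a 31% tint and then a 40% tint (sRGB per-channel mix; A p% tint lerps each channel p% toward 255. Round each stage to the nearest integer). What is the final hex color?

Per channel, c → c + 0.31(255 − c):
  R: 72 + 0.31×(255−72) = 72 + 56.73 = 128.73 → 129
  G: 219 + 11.16 = 230.16 → 230
  B: 33 + 0.31×(255−33) = 33 + 68.82 = 101.82 → 102
After the tint: rgb(129, 230, 102) = #81E666.
A 40% tint moves each channel 40% toward 255:
  R: 129 + 0.4×(255−129) = 129 + 50.4 = 179.4 → 179
  G: 230 + 10 = 240 → 240
  B: 102 + 0.4×(255−102) = 102 + 61.2 = 163.2 → 163
rgb(179, 240, 163) = #B3F0A3.

#B3F0A3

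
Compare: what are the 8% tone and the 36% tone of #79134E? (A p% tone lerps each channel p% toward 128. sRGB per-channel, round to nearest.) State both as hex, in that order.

#79134E is rgb(121, 19, 78).
8% tone:
  R: 121 + 0.56 = 121.56 → 122
  G: 19 + 0.08×(128−19) = 19 + 8.72 = 27.72 → 28
  B: 78 + 4 = 82 → 82
  → #7A1C52
36% tone:
  R: 121 + 0.36×(128−121) = 121 + 2.52 = 123.52 → 124
  G: 19 + 39.24 = 58.24 → 58
  B: 78 + 0.36×(128−78) = 78 + 18 = 96 → 96
  → #7C3A60

#7A1C52, #7C3A60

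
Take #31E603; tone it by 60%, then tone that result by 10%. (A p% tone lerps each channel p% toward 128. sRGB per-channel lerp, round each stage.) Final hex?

#63A553

#31E603 is rgb(49, 230, 3).
Lerp each channel 60% toward 128:
  R: 49 + 0.6×(128−49) = 49 + 47.4 = 96.4 → 96
  G: 230 + 0.6×(128−230) = 230 − 61.2 = 168.8 → 169
  B: 3 + 0.6×(128−3) = 3 + 75 = 78 → 78
After the tone: rgb(96, 169, 78) = #60A94E.
Lerp each channel 10% toward 128:
  R: 96 + 0.1×(128−96) = 96 + 3.2 = 99.2 → 99
  G: 169 + 0.1×(128−169) = 169 − 4.1 = 164.9 → 165
  B: 78 + 5 = 83 → 83
rgb(99, 165, 83) = #63A553.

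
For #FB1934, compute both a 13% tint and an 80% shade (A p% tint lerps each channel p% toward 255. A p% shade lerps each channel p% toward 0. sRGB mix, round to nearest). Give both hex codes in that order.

#FB1934 is rgb(251, 25, 52).
13% tint:
  R: 251 + 0.13×(255−251) = 251 + 0.52 = 251.52 → 252
  G: 25 + 0.13×(255−25) = 25 + 29.9 = 54.9 → 55
  B: 52 + 26.39 = 78.39 → 78
  → #FC374E
80% shade:
  R: 251 − 200.8 = 50.2 → 50
  G: 25 + 0.8×(0−25) = 25 − 20 = 5 → 5
  B: 52 + 0.8×(0−52) = 52 − 41.6 = 10.4 → 10
  → #32050A

#FC374E, #32050A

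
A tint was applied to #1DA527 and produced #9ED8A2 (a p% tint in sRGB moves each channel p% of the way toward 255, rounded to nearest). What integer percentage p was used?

57%

#1DA527 is rgb(29, 165, 39); #9ED8A2 is rgb(158, 216, 162).
On the R channel (widest range): 158 ≈ 29 + (p/100)(255 − 29), so p ≈ 100×(158 − 29)/(255 − 29) = 12900/226 = 57.08.
p = 57 reproduces all three channels after rounding.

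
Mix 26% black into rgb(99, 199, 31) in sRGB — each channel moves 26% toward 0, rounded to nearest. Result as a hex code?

#499317

Per channel, c → c + 0.26(0 − c):
  R: 99 + 0.26×(0−99) = 99 − 25.74 = 73.26 → 73
  G: 199 − 51.74 = 147.26 → 147
  B: 31 + 0.26×(0−31) = 31 − 8.06 = 22.94 → 23
rgb(73, 147, 23) = #499317.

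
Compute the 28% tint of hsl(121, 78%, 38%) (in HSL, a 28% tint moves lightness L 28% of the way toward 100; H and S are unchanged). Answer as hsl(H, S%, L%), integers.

hsl(121, 78%, 55%)

L moves 28% from 38 toward 100: 38 + 17.36 = 55.36 → 55.
H and S are unchanged.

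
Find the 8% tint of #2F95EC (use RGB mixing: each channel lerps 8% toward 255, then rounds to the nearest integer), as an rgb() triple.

#2F95EC is rgb(47, 149, 236).
Per channel, c → c + 0.08(255 − c):
  R: 47 + 0.08×(255−47) = 47 + 16.64 = 63.64 → 64
  G: 149 + 0.08×(255−149) = 149 + 8.48 = 157.48 → 157
  B: 236 + 0.08×(255−236) = 236 + 1.52 = 237.52 → 238

rgb(64, 157, 238)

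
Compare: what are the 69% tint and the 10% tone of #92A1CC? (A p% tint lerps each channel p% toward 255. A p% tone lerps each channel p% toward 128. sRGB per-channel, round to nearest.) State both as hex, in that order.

#92A1CC is rgb(146, 161, 204).
69% tint:
  R: 146 + 0.69×(255−146) = 146 + 75.21 = 221.21 → 221
  G: 161 + 0.69×(255−161) = 161 + 64.86 = 225.86 → 226
  B: 204 + 35.19 = 239.19 → 239
  → #DDE2EF
10% tone:
  R: 146 + 0.1×(128−146) = 146 − 1.8 = 144.2 → 144
  G: 161 − 3.3 = 157.7 → 158
  B: 204 + 0.1×(128−204) = 204 − 7.6 = 196.4 → 196
  → #909EC4

#DDE2EF, #909EC4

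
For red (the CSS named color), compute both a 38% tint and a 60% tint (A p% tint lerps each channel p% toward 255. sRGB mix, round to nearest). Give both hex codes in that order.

#ff6161, #ff9999

CSS red is rgb(255, 0, 0).
38% tint:
  R: 255 + 0.38×(255−255) = 255 + 0 = 255 → 255
  G: 0 + 96.9 = 96.9 → 97
  B: 0 + 0.38×(255−0) = 0 + 96.9 = 96.9 → 97
  → #ff6161
60% tint:
  R: 255 + 0.6×(255−255) = 255 + 0 = 255 → 255
  G: 0 + 153 = 153 → 153
  B: 0 + 0.6×(255−0) = 0 + 153 = 153 → 153
  → #ff9999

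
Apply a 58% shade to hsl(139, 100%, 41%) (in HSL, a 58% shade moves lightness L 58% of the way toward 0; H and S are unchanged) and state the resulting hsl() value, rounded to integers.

hsl(139, 100%, 17%)

L moves 58% from 41 toward 0: 41 − 23.78 = 17.22 → 17.
H and S are unchanged.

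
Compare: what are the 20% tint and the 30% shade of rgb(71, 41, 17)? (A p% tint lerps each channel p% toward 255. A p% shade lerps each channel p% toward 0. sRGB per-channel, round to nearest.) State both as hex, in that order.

#6c5441, #321d0c

20% tint:
  R: 71 + 0.2×(255−71) = 71 + 36.8 = 107.8 → 108
  G: 41 + 0.2×(255−41) = 41 + 42.8 = 83.8 → 84
  B: 17 + 0.2×(255−17) = 17 + 47.6 = 64.6 → 65
  → #6c5441
30% shade:
  R: 71 + 0.3×(0−71) = 71 − 21.3 = 49.7 → 50
  G: 41 + 0.3×(0−41) = 41 − 12.3 = 28.7 → 29
  B: 17 − 5.1 = 11.9 → 12
  → #321d0c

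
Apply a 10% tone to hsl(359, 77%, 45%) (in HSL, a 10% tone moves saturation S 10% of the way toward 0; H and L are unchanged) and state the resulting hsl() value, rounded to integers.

hsl(359, 69%, 45%)

S moves 10% from 77 toward 0: 77 − 7.7 = 69.3 → 69.
H and L are unchanged.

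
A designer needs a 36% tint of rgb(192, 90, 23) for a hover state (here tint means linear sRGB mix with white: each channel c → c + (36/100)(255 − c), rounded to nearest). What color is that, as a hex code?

Per channel, c → c + 0.36(255 − c):
  R: 192 + 22.68 = 214.68 → 215
  G: 90 + 0.36×(255−90) = 90 + 59.4 = 149.4 → 149
  B: 23 + 0.36×(255−23) = 23 + 83.52 = 106.52 → 107
rgb(215, 149, 107) = #d7956b.

#d7956b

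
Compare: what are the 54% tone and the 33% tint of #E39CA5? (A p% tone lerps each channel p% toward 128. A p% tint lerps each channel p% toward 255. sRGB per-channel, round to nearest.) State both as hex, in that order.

#E39CA5 is rgb(227, 156, 165).
54% tone:
  R: 227 − 53.46 = 173.54 → 174
  G: 156 + 0.54×(128−156) = 156 − 15.12 = 140.88 → 141
  B: 165 + 0.54×(128−165) = 165 − 19.98 = 145.02 → 145
  → #AE8D91
33% tint:
  R: 227 + 9.24 = 236.24 → 236
  G: 156 + 0.33×(255−156) = 156 + 32.67 = 188.67 → 189
  B: 165 + 0.33×(255−165) = 165 + 29.7 = 194.7 → 195
  → #ECBDC3

#AE8D91, #ECBDC3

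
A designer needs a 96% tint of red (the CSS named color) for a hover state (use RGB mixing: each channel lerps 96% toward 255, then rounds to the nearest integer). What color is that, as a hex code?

#fff5f5

CSS red is rgb(255, 0, 0).
A 96% tint moves each channel 96% toward 255:
  R: 255 + 0 = 255 → 255
  G: 0 + 0.96×(255−0) = 0 + 244.8 = 244.8 → 245
  B: 0 + 244.8 = 244.8 → 245
rgb(255, 245, 245) = #fff5f5.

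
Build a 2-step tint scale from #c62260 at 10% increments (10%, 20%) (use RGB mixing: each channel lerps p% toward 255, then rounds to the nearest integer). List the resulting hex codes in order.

#c62260 is rgb(198, 34, 96).
10%: (198 + 5.7 = 203.7→204, 34 + 22.1 = 56.1→56, 96 + 15.9 = 111.9→112) → #cc3870
20%: (198 + 11.4 = 209.4→209, 34 + 44.2 = 78.2→78, 96 + 31.8 = 127.8→128) → #d14e80

#cc3870, #d14e80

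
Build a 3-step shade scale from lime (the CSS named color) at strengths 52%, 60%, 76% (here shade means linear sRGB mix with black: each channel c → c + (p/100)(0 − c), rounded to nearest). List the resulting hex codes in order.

CSS lime is rgb(0, 255, 0).
52%: (0→0, 255 − 132.6 = 122.4→122, 0→0) → #007A00
60%: (0→0, 255 − 153 = 102→102, 0→0) → #006600
76%: (0→0, 255 − 193.8 = 61.2→61, 0→0) → #003D00

#007A00, #006600, #003D00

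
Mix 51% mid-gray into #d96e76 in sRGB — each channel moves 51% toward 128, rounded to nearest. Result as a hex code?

#ac777b

#d96e76 is rgb(217, 110, 118).
Lerp each channel 51% toward 128:
  R: 217 + 0.51×(128−217) = 217 − 45.39 = 171.61 → 172
  G: 110 + 0.51×(128−110) = 110 + 9.18 = 119.18 → 119
  B: 118 + 5.1 = 123.1 → 123
rgb(172, 119, 123) = #ac777b.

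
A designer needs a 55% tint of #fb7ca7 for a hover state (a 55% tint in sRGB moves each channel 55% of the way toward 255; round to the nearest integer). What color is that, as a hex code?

#fdc4d7

#fb7ca7 is rgb(251, 124, 167).
Lerp each channel 55% toward 255:
  R: 251 + 0.55×(255−251) = 251 + 2.2 = 253.2 → 253
  G: 124 + 0.55×(255−124) = 124 + 72.05 = 196.05 → 196
  B: 167 + 0.55×(255−167) = 167 + 48.4 = 215.4 → 215
rgb(253, 196, 215) = #fdc4d7.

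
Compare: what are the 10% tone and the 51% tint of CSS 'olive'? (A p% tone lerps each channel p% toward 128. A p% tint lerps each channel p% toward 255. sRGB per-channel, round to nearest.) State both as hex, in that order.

#80800D, #C1C182

CSS olive is rgb(128, 128, 0).
10% tone:
  R: 128 + 0.1×(128−128) = 128 + 0 = 128 → 128
  G: 128 + 0 = 128 → 128
  B: 0 + 12.8 = 12.8 → 13
  → #80800D
51% tint:
  R: 128 + 64.77 = 192.77 → 193
  G: 128 + 0.51×(255−128) = 128 + 64.77 = 192.77 → 193
  B: 0 + 0.51×(255−0) = 0 + 130.05 = 130.05 → 130
  → #C1C182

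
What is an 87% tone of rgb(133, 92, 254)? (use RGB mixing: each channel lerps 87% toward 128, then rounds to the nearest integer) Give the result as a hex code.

Per channel, c → c + 0.87(128 − c):
  R: 133 + 0.87×(128−133) = 133 − 4.35 = 128.65 → 129
  G: 92 + 0.87×(128−92) = 92 + 31.32 = 123.32 → 123
  B: 254 − 109.62 = 144.38 → 144
rgb(129, 123, 144) = #817B90.

#817B90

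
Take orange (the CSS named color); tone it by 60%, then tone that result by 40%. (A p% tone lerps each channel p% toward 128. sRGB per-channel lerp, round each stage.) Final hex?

#9F8961

CSS orange is rgb(255, 165, 0).
Per channel, c → c + 0.6(128 − c):
  R: 255 + 0.6×(128−255) = 255 − 76.2 = 178.8 → 179
  G: 165 − 22.2 = 142.8 → 143
  B: 0 + 0.6×(128−0) = 0 + 76.8 = 76.8 → 77
After the tone: rgb(179, 143, 77) = #B38F4D.
Lerp each channel 40% toward 128:
  R: 179 − 20.4 = 158.6 → 159
  G: 143 − 6 = 137 → 137
  B: 77 + 0.4×(128−77) = 77 + 20.4 = 97.4 → 97
rgb(159, 137, 97) = #9F8961.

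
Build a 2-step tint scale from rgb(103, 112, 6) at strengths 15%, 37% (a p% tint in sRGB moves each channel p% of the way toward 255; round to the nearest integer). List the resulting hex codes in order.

15%: (103 + 22.8 = 125.8→126, 112 + 21.45 = 133.45→133, 6 + 37.35 = 43.35→43) → #7E852B
37%: (103 + 56.24 = 159.24→159, 112 + 52.91 = 164.91→165, 6 + 92.13 = 98.13→98) → #9FA562

#7E852B, #9FA562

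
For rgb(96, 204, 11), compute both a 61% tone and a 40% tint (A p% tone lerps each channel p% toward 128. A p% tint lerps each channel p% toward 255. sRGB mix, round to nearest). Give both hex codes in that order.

#749E52, #A0E06D

61% tone:
  R: 96 + 19.52 = 115.52 → 116
  G: 204 − 46.36 = 157.64 → 158
  B: 11 + 0.61×(128−11) = 11 + 71.37 = 82.37 → 82
  → #749E52
40% tint:
  R: 96 + 63.6 = 159.6 → 160
  G: 204 + 20.4 = 224.4 → 224
  B: 11 + 97.6 = 108.6 → 109
  → #A0E06D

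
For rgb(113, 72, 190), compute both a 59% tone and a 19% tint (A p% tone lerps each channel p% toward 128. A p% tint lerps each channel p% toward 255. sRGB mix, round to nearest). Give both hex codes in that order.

59% tone:
  R: 113 + 8.85 = 121.85 → 122
  G: 72 + 0.59×(128−72) = 72 + 33.04 = 105.04 → 105
  B: 190 − 36.58 = 153.42 → 153
  → #7A6999
19% tint:
  R: 113 + 0.19×(255−113) = 113 + 26.98 = 139.98 → 140
  G: 72 + 0.19×(255−72) = 72 + 34.77 = 106.77 → 107
  B: 190 + 0.19×(255−190) = 190 + 12.35 = 202.35 → 202
  → #8C6BCA

#7A6999, #8C6BCA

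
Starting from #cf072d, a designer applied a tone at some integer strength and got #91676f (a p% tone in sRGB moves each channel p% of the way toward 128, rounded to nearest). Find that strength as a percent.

79%

#cf072d is rgb(207, 7, 45); #91676f is rgb(145, 103, 111).
On the G channel (widest range): 103 ≈ 7 + (p/100)(128 − 7), so p ≈ 100×(103 − 7)/(128 − 7) = 9600/121 = 79.34.
p = 79 reproduces all three channels after rounding.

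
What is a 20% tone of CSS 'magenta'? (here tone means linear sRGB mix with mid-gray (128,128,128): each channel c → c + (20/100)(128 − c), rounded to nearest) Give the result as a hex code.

#E61AE6

CSS magenta is rgb(255, 0, 255).
Per channel, c → c + 0.2(128 − c):
  R: 255 + 0.2×(128−255) = 255 − 25.4 = 229.6 → 230
  G: 0 + 0.2×(128−0) = 0 + 25.6 = 25.6 → 26
  B: 255 + 0.2×(128−255) = 255 − 25.4 = 229.6 → 230
rgb(230, 26, 230) = #E61AE6.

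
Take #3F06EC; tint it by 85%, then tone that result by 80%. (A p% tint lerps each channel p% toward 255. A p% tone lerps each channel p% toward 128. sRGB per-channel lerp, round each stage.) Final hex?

#3F06EC is rgb(63, 6, 236).
Per channel, c → c + 0.85(255 − c):
  R: 63 + 0.85×(255−63) = 63 + 163.2 = 226.2 → 226
  G: 6 + 211.65 = 217.65 → 218
  B: 236 + 16.15 = 252.15 → 252
After the tint: rgb(226, 218, 252) = #E2DAFC.
Lerp each channel 80% toward 128:
  R: 226 + 0.8×(128−226) = 226 − 78.4 = 147.6 → 148
  G: 218 + 0.8×(128−218) = 218 − 72 = 146 → 146
  B: 252 + 0.8×(128−252) = 252 − 99.2 = 152.8 → 153
rgb(148, 146, 153) = #949299.

#949299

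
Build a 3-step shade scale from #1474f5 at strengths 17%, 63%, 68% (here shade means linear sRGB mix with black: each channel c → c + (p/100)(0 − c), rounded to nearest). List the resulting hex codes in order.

#1160cb, #072b5b, #06254e

#1474f5 is rgb(20, 116, 245).
17%: (20 − 3.4 = 16.6→17, 116 − 19.72 = 96.28→96, 245 − 41.65 = 203.35→203) → #1160cb
63%: (20 − 12.6 = 7.4→7, 116 − 73.08 = 42.92→43, 245 − 154.35 = 90.65→91) → #072b5b
68%: (20 − 13.6 = 6.4→6, 116 − 78.88 = 37.12→37, 245 − 166.6 = 78.4→78) → #06254e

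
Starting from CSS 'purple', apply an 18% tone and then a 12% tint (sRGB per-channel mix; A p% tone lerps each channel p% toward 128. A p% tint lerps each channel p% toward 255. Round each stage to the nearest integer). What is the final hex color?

CSS purple is rgb(128, 0, 128).
Lerp each channel 18% toward 128:
  R: 128 + 0 = 128 → 128
  G: 0 + 0.18×(128−0) = 0 + 23.04 = 23.04 → 23
  B: 128 + 0.18×(128−128) = 128 + 0 = 128 → 128
After the tone: rgb(128, 23, 128) = #801780.
A 12% tint moves each channel 12% toward 255:
  R: 128 + 15.24 = 143.24 → 143
  G: 23 + 27.84 = 50.84 → 51
  B: 128 + 15.24 = 143.24 → 143
rgb(143, 51, 143) = #8F338F.

#8F338F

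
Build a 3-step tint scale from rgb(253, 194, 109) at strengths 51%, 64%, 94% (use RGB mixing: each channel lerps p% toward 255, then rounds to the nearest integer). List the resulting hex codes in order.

51%: (253 + 1.02 = 254.02→254, 194 + 31.11 = 225.11→225, 109 + 74.46 = 183.46→183) → #fee1b7
64%: (253 + 1.28 = 254.28→254, 194 + 39.04 = 233.04→233, 109 + 93.44 = 202.44→202) → #fee9ca
94%: (253 + 1.88 = 254.88→255, 194 + 57.34 = 251.34→251, 109 + 137.24 = 246.24→246) → #fffbf6

#fee1b7, #fee9ca, #fffbf6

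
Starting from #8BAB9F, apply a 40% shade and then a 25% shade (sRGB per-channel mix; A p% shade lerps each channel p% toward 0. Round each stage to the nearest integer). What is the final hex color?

#3E4D47

#8BAB9F is rgb(139, 171, 159).
A 40% shade moves each channel 40% toward 0:
  R: 139 + 0.4×(0−139) = 139 − 55.6 = 83.4 → 83
  G: 171 + 0.4×(0−171) = 171 − 68.4 = 102.6 → 103
  B: 159 + 0.4×(0−159) = 159 − 63.6 = 95.4 → 95
After the shade: rgb(83, 103, 95) = #53675F.
Lerp each channel 25% toward 0:
  R: 83 − 20.75 = 62.25 → 62
  G: 103 + 0.25×(0−103) = 103 − 25.75 = 77.25 → 77
  B: 95 + 0.25×(0−95) = 95 − 23.75 = 71.25 → 71
rgb(62, 77, 71) = #3E4D47.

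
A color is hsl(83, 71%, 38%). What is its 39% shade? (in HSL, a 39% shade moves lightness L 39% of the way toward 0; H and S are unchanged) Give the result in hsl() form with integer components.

hsl(83, 71%, 23%)

L moves 39% from 38 toward 0: 38 − 14.82 = 23.18 → 23.
H and S are unchanged.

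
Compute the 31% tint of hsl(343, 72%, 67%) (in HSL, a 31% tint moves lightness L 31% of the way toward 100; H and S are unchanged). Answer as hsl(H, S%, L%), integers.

L moves 31% from 67 toward 100: 67 + 10.23 = 77.23 → 77.
H and S are unchanged.

hsl(343, 72%, 77%)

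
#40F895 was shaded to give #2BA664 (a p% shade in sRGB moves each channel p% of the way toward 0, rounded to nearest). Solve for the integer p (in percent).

33%

#40F895 is rgb(64, 248, 149); #2BA664 is rgb(43, 166, 100).
On the G channel (widest range): 166 ≈ 248 + (p/100)(0 − 248), so p ≈ 100×(166 − 248)/(0 − 248) = -8200/-248 = 33.06.
p = 33 reproduces all three channels after rounding.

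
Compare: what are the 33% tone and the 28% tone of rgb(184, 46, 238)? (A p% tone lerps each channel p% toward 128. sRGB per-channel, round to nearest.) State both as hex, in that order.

33% tone:
  R: 184 − 18.48 = 165.52 → 166
  G: 46 + 0.33×(128−46) = 46 + 27.06 = 73.06 → 73
  B: 238 − 36.3 = 201.7 → 202
  → #A649CA
28% tone:
  R: 184 + 0.28×(128−184) = 184 − 15.68 = 168.32 → 168
  G: 46 + 0.28×(128−46) = 46 + 22.96 = 68.96 → 69
  B: 238 + 0.28×(128−238) = 238 − 30.8 = 207.2 → 207
  → #A845CF

#A649CA, #A845CF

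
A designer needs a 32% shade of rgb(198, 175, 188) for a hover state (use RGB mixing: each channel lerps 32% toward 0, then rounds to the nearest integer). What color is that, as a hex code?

#877780

A 32% shade moves each channel 32% toward 0:
  R: 198 + 0.32×(0−198) = 198 − 63.36 = 134.64 → 135
  G: 175 + 0.32×(0−175) = 175 − 56 = 119 → 119
  B: 188 − 60.16 = 127.84 → 128
rgb(135, 119, 128) = #877780.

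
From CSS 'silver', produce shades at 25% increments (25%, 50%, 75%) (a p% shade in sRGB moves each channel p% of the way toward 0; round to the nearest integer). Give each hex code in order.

#909090, #606060, #303030

CSS silver is rgb(192, 192, 192).
25%: (192 − 48 = 144→144, 192 − 48 = 144→144, 192 − 48 = 144→144) → #909090
50%: (192 − 96 = 96→96, 192 − 96 = 96→96, 192 − 96 = 96→96) → #606060
75%: (192 − 144 = 48→48, 192 − 144 = 48→48, 192 − 144 = 48→48) → #303030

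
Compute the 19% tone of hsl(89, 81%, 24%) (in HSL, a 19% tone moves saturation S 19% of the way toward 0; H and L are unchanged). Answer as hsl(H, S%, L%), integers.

S moves 19% from 81 toward 0: 81 − 15.39 = 65.61 → 66.
H and L are unchanged.

hsl(89, 66%, 24%)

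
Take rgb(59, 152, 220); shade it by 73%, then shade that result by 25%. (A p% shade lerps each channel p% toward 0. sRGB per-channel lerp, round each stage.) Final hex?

#0c1f2c

Lerp each channel 73% toward 0:
  R: 59 + 0.73×(0−59) = 59 − 43.07 = 15.93 → 16
  G: 152 + 0.73×(0−152) = 152 − 110.96 = 41.04 → 41
  B: 220 + 0.73×(0−220) = 220 − 160.6 = 59.4 → 59
After the shade: rgb(16, 41, 59) = #10293b.
A 25% shade moves each channel 25% toward 0:
  R: 16 − 4 = 12 → 12
  G: 41 − 10.25 = 30.75 → 31
  B: 59 − 14.75 = 44.25 → 44
rgb(12, 31, 44) = #0c1f2c.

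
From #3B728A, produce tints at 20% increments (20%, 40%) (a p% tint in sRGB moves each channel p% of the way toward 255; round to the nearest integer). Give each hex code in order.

#3B728A is rgb(59, 114, 138).
20%: (59 + 39.2 = 98.2→98, 114 + 28.2 = 142.2→142, 138 + 23.4 = 161.4→161) → #628EA1
40%: (59 + 78.4 = 137.4→137, 114 + 56.4 = 170.4→170, 138 + 46.8 = 184.8→185) → #89AAB9

#628EA1, #89AAB9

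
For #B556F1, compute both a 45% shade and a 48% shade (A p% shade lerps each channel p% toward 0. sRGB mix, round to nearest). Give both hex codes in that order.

#642F85, #5E2D7D

#B556F1 is rgb(181, 86, 241).
45% shade:
  R: 181 − 81.45 = 99.55 → 100
  G: 86 + 0.45×(0−86) = 86 − 38.7 = 47.3 → 47
  B: 241 + 0.45×(0−241) = 241 − 108.45 = 132.55 → 133
  → #642F85
48% shade:
  R: 181 − 86.88 = 94.12 → 94
  G: 86 + 0.48×(0−86) = 86 − 41.28 = 44.72 → 45
  B: 241 + 0.48×(0−241) = 241 − 115.68 = 125.32 → 125
  → #5E2D7D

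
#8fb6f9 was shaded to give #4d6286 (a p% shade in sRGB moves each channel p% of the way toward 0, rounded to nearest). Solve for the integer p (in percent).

#8fb6f9 is rgb(143, 182, 249); #4d6286 is rgb(77, 98, 134).
On the B channel (widest range): 134 ≈ 249 + (p/100)(0 − 249), so p ≈ 100×(134 − 249)/(0 − 249) = -11500/-249 = 46.18.
p = 46 reproduces all three channels after rounding.

46%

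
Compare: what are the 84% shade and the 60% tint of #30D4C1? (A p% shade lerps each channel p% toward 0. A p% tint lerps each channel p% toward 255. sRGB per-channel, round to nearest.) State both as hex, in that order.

#08221F, #ACEEE6

#30D4C1 is rgb(48, 212, 193).
84% shade:
  R: 48 + 0.84×(0−48) = 48 − 40.32 = 7.68 → 8
  G: 212 − 178.08 = 33.92 → 34
  B: 193 + 0.84×(0−193) = 193 − 162.12 = 30.88 → 31
  → #08221F
60% tint:
  R: 48 + 0.6×(255−48) = 48 + 124.2 = 172.2 → 172
  G: 212 + 25.8 = 237.8 → 238
  B: 193 + 0.6×(255−193) = 193 + 37.2 = 230.2 → 230
  → #ACEEE6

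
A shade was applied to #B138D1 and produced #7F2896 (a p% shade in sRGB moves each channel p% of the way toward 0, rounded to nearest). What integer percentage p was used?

#B138D1 is rgb(177, 56, 209); #7F2896 is rgb(127, 40, 150).
On the B channel (widest range): 150 ≈ 209 + (p/100)(0 − 209), so p ≈ 100×(150 − 209)/(0 − 209) = -5900/-209 = 28.23.
p = 28 reproduces all three channels after rounding.

28%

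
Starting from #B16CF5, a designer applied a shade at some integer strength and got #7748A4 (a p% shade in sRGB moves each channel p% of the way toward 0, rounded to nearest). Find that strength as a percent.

33%

#B16CF5 is rgb(177, 108, 245); #7748A4 is rgb(119, 72, 164).
On the B channel (widest range): 164 ≈ 245 + (p/100)(0 − 245), so p ≈ 100×(164 − 245)/(0 − 245) = -8100/-245 = 33.06.
p = 33 reproduces all three channels after rounding.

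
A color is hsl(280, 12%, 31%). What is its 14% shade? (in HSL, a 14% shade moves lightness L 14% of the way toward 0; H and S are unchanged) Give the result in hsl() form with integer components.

L moves 14% from 31 toward 0: 31 − 4.34 = 26.66 → 27.
H and S are unchanged.

hsl(280, 12%, 27%)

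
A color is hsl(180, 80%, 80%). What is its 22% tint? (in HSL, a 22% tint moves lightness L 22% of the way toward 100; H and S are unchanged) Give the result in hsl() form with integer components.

hsl(180, 80%, 84%)

L moves 22% from 80 toward 100: 80 + 4.4 = 84.4 → 84.
H and S are unchanged.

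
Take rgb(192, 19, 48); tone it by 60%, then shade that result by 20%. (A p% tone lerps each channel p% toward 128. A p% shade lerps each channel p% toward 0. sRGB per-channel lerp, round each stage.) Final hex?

#7B434D

Lerp each channel 60% toward 128:
  R: 192 − 38.4 = 153.6 → 154
  G: 19 + 0.6×(128−19) = 19 + 65.4 = 84.4 → 84
  B: 48 + 0.6×(128−48) = 48 + 48 = 96 → 96
After the tone: rgb(154, 84, 96) = #9A5460.
A 20% shade moves each channel 20% toward 0:
  R: 154 + 0.2×(0−154) = 154 − 30.8 = 123.2 → 123
  G: 84 − 16.8 = 67.2 → 67
  B: 96 + 0.2×(0−96) = 96 − 19.2 = 76.8 → 77
rgb(123, 67, 77) = #7B434D.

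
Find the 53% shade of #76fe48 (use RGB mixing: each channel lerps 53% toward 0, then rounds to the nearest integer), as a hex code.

#76fe48 is rgb(118, 254, 72).
Per channel, c → c + 0.53(0 − c):
  R: 118 + 0.53×(0−118) = 118 − 62.54 = 55.46 → 55
  G: 254 − 134.62 = 119.38 → 119
  B: 72 + 0.53×(0−72) = 72 − 38.16 = 33.84 → 34
rgb(55, 119, 34) = #377722.

#377722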